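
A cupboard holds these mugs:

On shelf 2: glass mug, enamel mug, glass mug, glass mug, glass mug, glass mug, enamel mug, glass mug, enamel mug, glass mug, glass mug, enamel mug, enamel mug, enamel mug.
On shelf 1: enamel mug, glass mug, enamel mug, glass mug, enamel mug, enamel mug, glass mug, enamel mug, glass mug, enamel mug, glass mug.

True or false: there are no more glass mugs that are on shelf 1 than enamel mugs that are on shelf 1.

glass mugs on shelf 1: 5.
enamel mugs on shelf 1: 6.
The claim requires 5 ≤ 6, which holds.

True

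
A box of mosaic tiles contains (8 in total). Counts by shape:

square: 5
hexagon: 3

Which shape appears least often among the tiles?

hexagon

Counts by shape: square 5, hexagon 3.
The minimum is 3, held uniquely by hexagon.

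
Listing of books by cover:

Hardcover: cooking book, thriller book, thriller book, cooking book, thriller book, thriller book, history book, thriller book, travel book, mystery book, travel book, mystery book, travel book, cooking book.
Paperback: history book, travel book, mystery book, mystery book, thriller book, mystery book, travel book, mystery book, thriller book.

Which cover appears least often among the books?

paperback

Counts by cover: hardcover 14, paperback 9.
The minimum is 9, held uniquely by paperback.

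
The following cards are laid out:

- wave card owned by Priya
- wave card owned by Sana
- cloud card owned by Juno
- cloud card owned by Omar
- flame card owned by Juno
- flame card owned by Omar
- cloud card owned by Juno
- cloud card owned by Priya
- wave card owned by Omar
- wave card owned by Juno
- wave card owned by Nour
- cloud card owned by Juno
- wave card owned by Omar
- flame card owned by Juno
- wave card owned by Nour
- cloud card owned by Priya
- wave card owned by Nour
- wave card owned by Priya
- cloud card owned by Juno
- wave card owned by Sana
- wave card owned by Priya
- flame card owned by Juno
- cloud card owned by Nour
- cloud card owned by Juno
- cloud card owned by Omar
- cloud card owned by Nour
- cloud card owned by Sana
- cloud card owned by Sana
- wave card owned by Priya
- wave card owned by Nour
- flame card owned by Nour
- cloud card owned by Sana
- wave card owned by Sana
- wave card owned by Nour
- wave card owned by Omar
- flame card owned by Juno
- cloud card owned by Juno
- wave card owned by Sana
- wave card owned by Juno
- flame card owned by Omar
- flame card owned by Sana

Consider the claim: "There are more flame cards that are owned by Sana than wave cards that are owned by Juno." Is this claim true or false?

|flame cards owned by Sana| = 1.
|wave cards owned by Juno| = 2.
The claim requires 1 > 2, which does not hold.

False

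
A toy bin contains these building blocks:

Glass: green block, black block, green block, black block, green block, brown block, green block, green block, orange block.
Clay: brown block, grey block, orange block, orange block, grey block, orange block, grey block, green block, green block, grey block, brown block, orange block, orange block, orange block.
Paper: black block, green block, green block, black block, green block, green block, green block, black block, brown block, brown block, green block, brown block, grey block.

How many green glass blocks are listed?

5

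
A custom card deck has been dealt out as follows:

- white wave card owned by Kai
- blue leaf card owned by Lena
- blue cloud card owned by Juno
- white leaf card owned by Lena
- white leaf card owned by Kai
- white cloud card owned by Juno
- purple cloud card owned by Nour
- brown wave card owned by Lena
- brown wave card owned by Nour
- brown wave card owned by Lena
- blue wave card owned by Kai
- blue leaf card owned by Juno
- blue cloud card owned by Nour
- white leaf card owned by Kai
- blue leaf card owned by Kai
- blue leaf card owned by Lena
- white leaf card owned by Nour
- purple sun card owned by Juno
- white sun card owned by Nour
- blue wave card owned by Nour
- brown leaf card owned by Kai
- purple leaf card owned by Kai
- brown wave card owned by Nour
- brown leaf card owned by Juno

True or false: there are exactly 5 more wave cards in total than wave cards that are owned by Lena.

There are 7 wave cards.
Count of wave cards owned by Lena: 2.
The claim requires 7 − 2 (= 5) to equal 5, which holds.

True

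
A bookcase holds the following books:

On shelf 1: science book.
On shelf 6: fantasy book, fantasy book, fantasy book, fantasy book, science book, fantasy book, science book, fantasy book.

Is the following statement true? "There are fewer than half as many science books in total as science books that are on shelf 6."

False

There are 3 science books.
There are 2 science books on shelf 6.
The claim requires 2 × 3 = 6 < 2, which does not hold.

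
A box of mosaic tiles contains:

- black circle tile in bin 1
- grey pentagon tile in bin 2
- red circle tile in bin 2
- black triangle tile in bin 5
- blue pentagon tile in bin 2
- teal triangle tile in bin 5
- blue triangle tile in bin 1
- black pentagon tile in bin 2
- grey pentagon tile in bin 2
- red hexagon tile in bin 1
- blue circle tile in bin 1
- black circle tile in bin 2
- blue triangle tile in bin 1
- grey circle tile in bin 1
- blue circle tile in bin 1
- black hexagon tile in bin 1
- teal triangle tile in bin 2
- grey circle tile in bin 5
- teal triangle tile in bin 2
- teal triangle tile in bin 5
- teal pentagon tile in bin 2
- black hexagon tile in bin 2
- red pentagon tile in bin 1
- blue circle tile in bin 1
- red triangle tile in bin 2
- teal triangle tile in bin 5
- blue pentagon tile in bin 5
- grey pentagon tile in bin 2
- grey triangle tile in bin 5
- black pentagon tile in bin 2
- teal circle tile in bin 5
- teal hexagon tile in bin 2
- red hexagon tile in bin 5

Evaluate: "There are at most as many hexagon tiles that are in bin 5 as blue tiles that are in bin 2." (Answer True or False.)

hexagon tiles in bin 5: 1.
blue tiles in bin 2: 1.
The claim requires 1 ≤ 1, which holds.

True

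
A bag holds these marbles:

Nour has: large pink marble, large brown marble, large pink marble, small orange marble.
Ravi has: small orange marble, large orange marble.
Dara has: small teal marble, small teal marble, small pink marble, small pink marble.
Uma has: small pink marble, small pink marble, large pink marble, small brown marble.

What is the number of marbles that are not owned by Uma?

Total marbles: 14; with the excluded value: 4; remaining 14 − 4 = 10.

10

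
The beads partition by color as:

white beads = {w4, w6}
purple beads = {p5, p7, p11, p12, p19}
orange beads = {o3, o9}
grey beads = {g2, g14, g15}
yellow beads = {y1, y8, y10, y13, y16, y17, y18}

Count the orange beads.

2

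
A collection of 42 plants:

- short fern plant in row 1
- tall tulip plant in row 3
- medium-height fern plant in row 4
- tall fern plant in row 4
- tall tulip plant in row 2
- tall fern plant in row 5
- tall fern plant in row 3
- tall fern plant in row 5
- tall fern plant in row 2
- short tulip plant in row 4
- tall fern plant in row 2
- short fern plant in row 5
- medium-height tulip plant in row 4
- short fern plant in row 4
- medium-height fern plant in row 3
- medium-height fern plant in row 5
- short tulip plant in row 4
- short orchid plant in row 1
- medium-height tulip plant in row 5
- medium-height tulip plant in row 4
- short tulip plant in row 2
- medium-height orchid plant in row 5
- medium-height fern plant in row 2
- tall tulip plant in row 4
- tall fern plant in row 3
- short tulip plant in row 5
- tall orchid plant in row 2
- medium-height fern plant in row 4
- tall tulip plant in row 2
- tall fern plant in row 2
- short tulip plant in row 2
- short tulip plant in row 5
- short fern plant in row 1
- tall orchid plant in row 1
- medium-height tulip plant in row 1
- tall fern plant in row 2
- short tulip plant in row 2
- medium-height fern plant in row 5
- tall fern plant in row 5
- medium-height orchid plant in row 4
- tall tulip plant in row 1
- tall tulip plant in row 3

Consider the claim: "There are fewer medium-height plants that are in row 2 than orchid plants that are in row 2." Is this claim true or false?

|medium-height plants in row 2| = 1.
|orchid plants in row 2| = 1.
The claim requires 1 < 1, which does not hold.

False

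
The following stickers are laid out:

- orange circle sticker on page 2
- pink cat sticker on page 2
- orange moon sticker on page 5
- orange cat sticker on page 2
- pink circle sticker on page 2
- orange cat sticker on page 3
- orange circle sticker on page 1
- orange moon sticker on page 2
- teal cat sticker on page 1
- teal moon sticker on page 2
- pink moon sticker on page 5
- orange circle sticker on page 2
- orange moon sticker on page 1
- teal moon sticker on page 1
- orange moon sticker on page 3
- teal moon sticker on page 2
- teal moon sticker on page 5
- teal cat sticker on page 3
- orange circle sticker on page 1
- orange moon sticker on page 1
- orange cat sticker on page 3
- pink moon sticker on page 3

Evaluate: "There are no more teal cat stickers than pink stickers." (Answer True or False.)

True

There are 2 teal cat stickers.
There are 4 pink stickers.
The claim requires 2 ≤ 4, which holds.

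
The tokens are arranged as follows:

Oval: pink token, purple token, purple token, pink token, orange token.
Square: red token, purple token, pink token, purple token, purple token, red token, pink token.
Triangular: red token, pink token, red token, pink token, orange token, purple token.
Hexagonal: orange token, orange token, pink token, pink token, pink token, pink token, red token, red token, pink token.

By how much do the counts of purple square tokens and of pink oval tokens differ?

1

purple square tokens: 3. pink oval tokens: 2.
|3 − 2| = 3 − 2 = 1.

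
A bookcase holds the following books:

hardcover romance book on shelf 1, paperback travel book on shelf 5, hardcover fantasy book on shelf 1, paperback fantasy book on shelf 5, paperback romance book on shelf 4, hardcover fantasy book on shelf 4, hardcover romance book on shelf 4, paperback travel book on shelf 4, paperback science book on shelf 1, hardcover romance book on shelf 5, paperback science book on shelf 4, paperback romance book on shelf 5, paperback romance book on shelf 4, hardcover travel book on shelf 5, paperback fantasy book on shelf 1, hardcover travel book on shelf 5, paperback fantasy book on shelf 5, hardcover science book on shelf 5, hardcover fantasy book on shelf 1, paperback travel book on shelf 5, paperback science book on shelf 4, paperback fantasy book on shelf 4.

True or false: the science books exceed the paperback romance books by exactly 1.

science books: 4.
paperback romance books: 3.
The claim requires 4 − 3 (= 1) to equal 1, which holds.

True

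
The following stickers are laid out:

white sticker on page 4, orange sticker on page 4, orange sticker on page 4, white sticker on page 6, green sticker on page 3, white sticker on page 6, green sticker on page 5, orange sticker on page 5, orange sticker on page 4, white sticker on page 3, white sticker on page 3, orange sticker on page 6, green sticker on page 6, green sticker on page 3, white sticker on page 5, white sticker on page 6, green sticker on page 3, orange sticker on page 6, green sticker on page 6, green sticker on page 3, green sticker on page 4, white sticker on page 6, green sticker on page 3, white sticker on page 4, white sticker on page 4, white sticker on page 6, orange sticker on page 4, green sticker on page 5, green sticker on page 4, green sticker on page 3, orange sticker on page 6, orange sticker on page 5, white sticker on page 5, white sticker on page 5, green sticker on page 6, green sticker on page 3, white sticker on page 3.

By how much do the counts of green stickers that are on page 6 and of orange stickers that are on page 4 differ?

green stickers on page 6: 3. orange stickers on page 4: 4.
|3 − 4| = 4 − 3 = 1.

1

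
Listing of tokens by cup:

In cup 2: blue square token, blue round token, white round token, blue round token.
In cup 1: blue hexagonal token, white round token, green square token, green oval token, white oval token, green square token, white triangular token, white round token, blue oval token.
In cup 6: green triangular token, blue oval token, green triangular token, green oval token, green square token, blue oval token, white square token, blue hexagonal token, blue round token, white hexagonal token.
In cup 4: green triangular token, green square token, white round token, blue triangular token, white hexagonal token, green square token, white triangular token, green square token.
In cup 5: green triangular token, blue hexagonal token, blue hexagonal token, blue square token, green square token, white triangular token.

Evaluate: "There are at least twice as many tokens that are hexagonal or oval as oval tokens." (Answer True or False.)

True

tokens that are hexagonal or oval: 12.
oval tokens: 6.
The claim requires 12 ≥ 2 × 6 = 12, which holds.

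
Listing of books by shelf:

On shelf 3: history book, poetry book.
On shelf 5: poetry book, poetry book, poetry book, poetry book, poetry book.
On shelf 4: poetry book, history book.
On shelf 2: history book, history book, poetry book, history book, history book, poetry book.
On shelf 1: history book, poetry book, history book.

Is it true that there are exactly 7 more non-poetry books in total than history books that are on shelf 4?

|non-poetry books| = 8.
|history books on shelf 4| = 1.
The claim requires 8 − 1 (= 7) to equal 7, which holds.

True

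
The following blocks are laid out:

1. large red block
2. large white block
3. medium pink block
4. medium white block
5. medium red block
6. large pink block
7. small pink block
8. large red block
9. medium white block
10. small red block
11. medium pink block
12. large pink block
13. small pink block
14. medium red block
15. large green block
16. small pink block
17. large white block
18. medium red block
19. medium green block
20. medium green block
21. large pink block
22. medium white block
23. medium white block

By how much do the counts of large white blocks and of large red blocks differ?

large white blocks: 2. large red blocks: 2.
|2 − 2| = 2 − 2 = 0.

0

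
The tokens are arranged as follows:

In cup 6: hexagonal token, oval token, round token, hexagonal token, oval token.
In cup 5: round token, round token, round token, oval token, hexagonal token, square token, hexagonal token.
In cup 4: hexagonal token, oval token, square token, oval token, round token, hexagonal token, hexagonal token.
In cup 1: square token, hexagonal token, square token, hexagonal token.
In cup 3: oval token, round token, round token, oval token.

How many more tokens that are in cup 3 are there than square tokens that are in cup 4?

3

tokens in cup 3: 4.
square tokens in cup 4: 1.
4 − 1 = 3.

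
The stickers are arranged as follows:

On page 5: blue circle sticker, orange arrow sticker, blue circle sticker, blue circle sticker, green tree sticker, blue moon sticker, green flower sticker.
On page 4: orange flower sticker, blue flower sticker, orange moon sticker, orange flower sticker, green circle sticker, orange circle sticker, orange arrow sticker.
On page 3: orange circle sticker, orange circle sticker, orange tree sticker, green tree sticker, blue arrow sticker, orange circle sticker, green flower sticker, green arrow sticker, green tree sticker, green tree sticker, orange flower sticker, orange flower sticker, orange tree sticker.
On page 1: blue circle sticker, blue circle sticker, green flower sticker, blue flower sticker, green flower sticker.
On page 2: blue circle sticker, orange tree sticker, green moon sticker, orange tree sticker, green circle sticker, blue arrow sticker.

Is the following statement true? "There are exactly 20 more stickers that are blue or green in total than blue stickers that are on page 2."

False

|stickers that are blue or green| = 23.
|blue stickers on page 2| = 2.
The claim requires 23 − 2 (= 21) to equal 20, which does not hold.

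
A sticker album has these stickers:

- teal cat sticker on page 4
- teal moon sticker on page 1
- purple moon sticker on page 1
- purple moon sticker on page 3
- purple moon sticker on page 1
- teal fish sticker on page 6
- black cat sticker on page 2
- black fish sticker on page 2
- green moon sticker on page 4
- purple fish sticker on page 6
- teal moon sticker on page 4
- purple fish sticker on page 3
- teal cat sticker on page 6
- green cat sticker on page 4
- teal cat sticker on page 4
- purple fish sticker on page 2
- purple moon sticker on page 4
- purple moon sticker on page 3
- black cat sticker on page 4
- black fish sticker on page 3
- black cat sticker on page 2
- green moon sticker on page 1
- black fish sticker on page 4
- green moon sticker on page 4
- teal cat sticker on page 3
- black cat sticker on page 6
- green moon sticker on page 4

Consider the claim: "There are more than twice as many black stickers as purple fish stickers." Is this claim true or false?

True

|black stickers| = 7.
|purple fish stickers| = 3.
The claim requires 7 > 2 × 3 = 6, which holds.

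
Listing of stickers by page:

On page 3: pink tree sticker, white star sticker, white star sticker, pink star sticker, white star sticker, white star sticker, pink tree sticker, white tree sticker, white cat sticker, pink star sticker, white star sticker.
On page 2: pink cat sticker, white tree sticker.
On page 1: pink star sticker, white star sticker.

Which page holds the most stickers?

Counts by page: page 3→11, page 2→2, page 1→2.
The maximum is 11, held uniquely by page 3.

page 3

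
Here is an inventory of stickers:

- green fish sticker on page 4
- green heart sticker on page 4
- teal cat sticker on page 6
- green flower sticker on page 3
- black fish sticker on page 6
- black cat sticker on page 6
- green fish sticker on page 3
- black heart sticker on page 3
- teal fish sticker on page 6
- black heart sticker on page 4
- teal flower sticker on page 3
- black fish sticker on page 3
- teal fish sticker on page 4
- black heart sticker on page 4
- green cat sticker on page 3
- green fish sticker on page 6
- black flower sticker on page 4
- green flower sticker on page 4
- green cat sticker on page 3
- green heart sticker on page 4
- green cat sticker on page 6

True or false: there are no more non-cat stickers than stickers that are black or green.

True

non-cat stickers: 16.
stickers that are black or green: 17.
The claim requires 16 ≤ 17, which holds.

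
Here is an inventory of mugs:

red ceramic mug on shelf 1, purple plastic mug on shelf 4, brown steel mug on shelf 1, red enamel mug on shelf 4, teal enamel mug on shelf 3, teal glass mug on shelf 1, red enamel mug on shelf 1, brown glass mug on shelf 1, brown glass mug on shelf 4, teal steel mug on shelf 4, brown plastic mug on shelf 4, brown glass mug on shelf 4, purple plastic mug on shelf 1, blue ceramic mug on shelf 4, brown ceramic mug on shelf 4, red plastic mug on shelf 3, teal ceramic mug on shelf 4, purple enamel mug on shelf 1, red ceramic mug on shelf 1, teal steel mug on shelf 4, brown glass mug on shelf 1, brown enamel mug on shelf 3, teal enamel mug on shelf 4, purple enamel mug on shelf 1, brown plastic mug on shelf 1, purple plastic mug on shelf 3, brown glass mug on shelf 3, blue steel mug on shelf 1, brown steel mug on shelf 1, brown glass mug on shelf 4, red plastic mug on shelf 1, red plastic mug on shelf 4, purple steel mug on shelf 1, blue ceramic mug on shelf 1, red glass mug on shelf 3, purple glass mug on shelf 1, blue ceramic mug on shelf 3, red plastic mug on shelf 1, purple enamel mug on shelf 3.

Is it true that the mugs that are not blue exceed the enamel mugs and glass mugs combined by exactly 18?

True

mugs that are not blue: 35.
enamel mugs: 8; glass mugs: 9; combined: 8 + 9 = 17.
The claim requires 35 − 17 (= 18) to equal 18, which holds.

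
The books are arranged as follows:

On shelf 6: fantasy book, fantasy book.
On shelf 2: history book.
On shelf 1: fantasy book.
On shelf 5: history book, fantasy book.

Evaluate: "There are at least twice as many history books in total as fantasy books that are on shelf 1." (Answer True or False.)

True

There are 2 history books.
There is 1 fantasy book on shelf 1.
The claim requires 2 ≥ 2 × 1 = 2, which holds.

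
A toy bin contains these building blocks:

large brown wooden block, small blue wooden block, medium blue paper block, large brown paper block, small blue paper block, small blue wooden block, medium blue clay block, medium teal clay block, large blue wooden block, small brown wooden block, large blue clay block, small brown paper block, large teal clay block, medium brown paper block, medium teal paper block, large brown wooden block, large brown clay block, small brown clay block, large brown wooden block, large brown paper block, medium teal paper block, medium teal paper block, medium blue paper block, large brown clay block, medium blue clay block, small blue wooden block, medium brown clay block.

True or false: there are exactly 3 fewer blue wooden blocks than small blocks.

True

There are 4 blue wooden blocks.
There are 7 small blocks.
The claim requires 7 − 4 (= 3) to equal 3, which holds.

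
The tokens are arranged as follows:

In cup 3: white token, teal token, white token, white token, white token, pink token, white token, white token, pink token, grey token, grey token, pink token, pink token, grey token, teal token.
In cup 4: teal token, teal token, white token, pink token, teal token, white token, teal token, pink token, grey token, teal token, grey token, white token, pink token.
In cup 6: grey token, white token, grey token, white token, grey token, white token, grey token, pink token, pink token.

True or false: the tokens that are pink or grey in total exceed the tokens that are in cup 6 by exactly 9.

There are 18 tokens that are pink or grey.
There are 9 tokens in cup 6.
The claim requires 18 − 9 (= 9) to equal 9, which holds.

True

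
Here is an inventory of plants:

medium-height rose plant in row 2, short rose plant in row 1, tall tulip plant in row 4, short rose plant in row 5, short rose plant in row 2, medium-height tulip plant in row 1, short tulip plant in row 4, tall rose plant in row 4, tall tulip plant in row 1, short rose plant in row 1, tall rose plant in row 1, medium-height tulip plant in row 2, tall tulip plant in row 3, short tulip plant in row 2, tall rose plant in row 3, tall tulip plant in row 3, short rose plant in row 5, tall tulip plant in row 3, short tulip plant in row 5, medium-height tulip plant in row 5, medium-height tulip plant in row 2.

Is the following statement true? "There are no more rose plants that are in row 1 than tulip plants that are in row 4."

False

rose plants in row 1: 3.
tulip plants in row 4: 2.
The claim requires 3 ≤ 2, which does not hold.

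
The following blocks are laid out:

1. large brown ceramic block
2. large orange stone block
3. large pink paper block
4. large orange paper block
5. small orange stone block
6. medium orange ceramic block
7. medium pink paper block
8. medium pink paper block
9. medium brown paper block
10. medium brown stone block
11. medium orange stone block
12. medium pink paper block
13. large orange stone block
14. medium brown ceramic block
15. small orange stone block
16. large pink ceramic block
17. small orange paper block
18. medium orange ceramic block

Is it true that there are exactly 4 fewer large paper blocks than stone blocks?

True

There are 2 large paper blocks.
There are 6 stone blocks.
The claim requires 6 − 2 (= 4) to equal 4, which holds.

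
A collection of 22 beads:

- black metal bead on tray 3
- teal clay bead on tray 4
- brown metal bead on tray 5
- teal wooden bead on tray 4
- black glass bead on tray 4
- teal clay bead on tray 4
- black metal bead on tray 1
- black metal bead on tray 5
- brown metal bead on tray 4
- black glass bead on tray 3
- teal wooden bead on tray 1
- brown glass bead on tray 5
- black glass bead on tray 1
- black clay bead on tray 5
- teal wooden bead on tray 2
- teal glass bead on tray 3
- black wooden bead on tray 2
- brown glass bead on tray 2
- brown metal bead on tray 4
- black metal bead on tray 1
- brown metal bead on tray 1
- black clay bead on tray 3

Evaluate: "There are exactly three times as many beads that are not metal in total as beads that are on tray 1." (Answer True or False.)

There are 14 beads that are not metal.
There are 5 beads on tray 1.
The claim requires 14 = 3 × 5 = 15, which does not hold.

False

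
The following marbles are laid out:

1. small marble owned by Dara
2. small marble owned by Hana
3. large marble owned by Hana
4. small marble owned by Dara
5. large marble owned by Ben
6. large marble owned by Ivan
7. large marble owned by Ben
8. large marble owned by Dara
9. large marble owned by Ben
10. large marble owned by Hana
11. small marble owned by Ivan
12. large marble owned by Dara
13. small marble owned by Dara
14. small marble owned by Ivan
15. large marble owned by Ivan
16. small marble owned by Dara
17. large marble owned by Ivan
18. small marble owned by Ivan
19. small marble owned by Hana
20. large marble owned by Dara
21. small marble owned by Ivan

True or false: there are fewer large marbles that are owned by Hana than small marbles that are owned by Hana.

False

large marbles owned by Hana: 2.
small marbles owned by Hana: 2.
The claim requires 2 < 2, which does not hold.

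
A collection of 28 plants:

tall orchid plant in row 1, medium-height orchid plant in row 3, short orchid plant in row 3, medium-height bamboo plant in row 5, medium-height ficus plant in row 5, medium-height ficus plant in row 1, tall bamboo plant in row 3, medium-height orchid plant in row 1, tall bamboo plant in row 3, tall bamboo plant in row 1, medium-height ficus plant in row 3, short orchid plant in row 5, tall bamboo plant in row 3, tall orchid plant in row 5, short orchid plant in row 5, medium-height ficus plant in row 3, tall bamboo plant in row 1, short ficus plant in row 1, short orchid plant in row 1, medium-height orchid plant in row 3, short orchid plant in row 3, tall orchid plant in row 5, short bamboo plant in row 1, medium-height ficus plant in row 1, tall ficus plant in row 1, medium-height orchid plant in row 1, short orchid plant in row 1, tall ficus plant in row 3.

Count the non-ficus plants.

20

Total plants: 28; with the excluded value: 8; remaining 28 − 8 = 20.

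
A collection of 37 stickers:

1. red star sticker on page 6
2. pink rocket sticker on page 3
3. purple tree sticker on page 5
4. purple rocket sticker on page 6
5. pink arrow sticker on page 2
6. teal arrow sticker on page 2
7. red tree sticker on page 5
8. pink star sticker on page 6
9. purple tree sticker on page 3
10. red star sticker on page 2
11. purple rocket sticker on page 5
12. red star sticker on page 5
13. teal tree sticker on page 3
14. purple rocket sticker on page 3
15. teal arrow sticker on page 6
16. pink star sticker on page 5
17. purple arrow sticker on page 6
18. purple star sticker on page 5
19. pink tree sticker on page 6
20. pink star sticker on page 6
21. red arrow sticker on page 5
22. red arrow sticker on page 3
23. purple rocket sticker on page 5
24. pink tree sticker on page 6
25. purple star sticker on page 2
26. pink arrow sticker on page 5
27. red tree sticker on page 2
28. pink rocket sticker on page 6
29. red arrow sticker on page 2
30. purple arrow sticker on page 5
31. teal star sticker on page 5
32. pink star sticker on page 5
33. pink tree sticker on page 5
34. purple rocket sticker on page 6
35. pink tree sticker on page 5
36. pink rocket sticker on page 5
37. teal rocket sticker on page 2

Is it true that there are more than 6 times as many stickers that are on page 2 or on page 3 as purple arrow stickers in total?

False

stickers on page 2 or on page 3: 12.
purple arrow stickers: 2.
The claim requires 12 > 6 × 2 = 12, which does not hold.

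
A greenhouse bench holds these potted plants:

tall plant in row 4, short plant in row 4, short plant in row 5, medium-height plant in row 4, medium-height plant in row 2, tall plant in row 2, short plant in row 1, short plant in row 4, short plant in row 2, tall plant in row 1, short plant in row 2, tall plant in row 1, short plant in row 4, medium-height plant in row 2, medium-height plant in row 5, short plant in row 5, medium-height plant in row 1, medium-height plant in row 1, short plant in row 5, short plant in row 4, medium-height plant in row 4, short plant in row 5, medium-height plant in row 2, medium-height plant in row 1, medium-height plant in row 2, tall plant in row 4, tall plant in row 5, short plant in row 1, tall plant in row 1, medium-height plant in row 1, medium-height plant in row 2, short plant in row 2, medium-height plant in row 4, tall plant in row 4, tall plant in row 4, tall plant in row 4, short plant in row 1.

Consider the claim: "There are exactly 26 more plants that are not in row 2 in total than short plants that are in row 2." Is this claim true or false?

False

There are 28 plants that are not in row 2.
There are 3 short plants in row 2.
The claim requires 28 − 3 (= 25) to equal 26, which does not hold.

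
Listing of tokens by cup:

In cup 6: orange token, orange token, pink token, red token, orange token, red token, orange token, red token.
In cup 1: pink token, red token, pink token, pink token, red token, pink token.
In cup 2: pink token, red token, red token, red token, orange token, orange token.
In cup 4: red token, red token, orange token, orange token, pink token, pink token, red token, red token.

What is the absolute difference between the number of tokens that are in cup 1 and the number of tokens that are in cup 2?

tokens in cup 1: 6. tokens in cup 2: 6.
|6 − 6| = 6 − 6 = 0.

0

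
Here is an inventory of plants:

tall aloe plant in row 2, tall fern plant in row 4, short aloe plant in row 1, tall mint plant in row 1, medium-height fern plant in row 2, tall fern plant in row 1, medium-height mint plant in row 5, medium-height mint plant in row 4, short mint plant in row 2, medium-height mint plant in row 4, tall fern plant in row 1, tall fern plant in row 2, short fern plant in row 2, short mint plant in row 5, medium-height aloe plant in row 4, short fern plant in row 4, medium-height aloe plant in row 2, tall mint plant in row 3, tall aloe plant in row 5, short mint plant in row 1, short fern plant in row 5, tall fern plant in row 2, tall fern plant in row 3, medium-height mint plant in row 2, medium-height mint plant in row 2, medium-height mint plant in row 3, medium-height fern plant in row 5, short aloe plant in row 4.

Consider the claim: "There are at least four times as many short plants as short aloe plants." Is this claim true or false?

|short plants| = 8.
|short aloe plants| = 2.
The claim requires 8 ≥ 4 × 2 = 8, which holds.

True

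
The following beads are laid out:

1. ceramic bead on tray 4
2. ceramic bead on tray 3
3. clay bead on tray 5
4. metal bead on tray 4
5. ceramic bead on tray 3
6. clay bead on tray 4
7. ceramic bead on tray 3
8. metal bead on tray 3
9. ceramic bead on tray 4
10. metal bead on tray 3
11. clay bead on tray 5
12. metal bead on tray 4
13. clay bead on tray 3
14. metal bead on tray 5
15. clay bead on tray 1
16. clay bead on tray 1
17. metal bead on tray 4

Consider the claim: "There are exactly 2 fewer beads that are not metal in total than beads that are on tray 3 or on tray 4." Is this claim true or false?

False

|beads that are not metal| = 11.
|beads on tray 3 or on tray 4| = 12.
The claim requires 12 − 11 (= 1) to equal 2, which does not hold.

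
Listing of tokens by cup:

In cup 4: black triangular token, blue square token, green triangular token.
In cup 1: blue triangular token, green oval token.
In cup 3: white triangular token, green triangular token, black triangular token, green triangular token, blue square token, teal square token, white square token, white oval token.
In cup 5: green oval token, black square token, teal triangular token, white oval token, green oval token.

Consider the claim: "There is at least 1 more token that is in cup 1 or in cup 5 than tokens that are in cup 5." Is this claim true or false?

True

There are 7 tokens in cup 1 or in cup 5.
There are 5 tokens in cup 5.
The claim requires 7 − 5 = 2 ≥ 1, which holds.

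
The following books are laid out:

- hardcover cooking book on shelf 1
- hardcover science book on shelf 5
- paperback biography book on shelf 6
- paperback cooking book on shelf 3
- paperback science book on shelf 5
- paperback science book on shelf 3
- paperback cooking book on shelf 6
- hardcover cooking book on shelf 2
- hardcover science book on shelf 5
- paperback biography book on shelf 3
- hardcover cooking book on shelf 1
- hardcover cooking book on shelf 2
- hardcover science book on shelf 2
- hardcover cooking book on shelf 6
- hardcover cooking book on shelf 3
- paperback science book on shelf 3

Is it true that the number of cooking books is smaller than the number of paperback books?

cooking books: 8.
paperback books: 7.
The claim requires 8 < 7, which does not hold.

False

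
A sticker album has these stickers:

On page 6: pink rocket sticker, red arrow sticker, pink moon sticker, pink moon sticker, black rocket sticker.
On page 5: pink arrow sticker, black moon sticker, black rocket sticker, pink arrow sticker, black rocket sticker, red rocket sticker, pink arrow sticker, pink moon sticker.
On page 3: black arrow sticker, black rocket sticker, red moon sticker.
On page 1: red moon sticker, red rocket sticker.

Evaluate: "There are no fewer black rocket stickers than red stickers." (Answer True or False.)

There are 4 black rocket stickers.
There are 5 red stickers.
The claim requires 4 ≥ 5, which does not hold.

False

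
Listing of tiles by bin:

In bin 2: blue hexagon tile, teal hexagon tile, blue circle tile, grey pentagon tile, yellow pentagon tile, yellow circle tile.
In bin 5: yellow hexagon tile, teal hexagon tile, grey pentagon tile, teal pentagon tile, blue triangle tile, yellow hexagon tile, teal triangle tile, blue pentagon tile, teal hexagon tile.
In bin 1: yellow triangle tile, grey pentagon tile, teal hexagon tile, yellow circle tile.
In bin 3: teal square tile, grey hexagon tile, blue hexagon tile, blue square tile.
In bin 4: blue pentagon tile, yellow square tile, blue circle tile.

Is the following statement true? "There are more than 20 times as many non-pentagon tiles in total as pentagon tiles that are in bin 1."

|non-pentagon tiles| = 19.
|pentagon tiles in bin 1| = 1.
The claim requires 19 > 20 × 1 = 20, which does not hold.

False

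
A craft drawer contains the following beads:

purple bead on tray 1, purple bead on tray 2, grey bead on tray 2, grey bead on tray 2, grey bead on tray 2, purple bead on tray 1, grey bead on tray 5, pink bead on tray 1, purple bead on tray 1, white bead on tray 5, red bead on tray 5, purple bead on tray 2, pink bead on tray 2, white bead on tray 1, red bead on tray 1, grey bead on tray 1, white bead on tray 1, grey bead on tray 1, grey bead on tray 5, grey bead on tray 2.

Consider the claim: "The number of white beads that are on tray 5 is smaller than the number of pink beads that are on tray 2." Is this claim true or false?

There is 1 white bead on tray 5.
There is 1 pink bead on tray 2.
The claim requires 1 < 1, which does not hold.

False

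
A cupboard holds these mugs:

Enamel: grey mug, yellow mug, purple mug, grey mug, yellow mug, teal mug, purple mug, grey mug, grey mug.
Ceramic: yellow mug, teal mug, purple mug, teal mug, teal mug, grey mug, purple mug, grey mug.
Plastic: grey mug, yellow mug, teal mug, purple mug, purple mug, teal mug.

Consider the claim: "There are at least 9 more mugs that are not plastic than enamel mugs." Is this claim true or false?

|mugs that are not plastic| = 17.
|enamel mugs| = 9.
The claim requires 17 − 9 = 8 ≥ 9, which does not hold.

False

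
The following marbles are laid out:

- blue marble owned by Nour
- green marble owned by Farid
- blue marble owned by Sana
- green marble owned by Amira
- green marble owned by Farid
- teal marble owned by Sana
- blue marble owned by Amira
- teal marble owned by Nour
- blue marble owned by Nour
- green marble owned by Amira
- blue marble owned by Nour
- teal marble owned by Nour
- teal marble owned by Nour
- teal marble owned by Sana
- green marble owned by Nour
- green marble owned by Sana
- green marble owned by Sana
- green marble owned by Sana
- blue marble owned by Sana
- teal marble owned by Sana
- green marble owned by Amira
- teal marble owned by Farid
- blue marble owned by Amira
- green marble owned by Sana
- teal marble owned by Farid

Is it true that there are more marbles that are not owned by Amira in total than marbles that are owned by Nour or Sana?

True

|marbles that are not owned by Amira| = 20.
|marbles owned by Nour or Sana| = 16.
The claim requires 20 > 16, which holds.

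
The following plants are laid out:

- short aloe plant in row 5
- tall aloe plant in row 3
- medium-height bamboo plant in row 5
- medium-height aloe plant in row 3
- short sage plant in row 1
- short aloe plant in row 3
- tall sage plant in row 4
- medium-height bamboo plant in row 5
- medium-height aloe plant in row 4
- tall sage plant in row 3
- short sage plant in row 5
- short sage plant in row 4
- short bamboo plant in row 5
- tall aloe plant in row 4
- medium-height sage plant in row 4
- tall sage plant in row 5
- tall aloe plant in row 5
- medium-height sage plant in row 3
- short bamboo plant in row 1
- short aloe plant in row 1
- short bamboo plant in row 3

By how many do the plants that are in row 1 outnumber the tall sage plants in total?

plants in row 1: 3.
tall sage plants: 3.
3 − 3 = 0.

0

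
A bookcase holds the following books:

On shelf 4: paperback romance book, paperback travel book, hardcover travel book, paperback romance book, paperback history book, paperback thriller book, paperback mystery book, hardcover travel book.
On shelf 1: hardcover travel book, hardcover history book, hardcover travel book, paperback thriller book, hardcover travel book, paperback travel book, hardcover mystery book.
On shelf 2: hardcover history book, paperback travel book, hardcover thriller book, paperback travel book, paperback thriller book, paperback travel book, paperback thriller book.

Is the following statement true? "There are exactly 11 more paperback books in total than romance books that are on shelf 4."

There are 13 paperback books.
There are 2 romance books on shelf 4.
The claim requires 13 − 2 (= 11) to equal 11, which holds.

True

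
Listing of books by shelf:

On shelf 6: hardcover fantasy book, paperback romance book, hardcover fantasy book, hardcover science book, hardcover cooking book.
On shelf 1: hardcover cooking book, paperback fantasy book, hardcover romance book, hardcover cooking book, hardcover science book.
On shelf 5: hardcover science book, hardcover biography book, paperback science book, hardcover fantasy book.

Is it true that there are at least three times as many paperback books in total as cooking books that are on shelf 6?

True

paperback books: 3.
cooking books on shelf 6: 1.
The claim requires 3 ≥ 3 × 1 = 3, which holds.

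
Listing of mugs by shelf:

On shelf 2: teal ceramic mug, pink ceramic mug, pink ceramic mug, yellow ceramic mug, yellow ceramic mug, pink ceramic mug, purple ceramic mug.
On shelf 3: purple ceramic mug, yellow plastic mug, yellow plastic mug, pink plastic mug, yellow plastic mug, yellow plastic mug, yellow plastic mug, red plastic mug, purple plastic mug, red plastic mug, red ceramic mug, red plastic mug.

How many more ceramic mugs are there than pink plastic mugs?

ceramic mugs: 9.
pink plastic mugs: 1.
9 − 1 = 8.

8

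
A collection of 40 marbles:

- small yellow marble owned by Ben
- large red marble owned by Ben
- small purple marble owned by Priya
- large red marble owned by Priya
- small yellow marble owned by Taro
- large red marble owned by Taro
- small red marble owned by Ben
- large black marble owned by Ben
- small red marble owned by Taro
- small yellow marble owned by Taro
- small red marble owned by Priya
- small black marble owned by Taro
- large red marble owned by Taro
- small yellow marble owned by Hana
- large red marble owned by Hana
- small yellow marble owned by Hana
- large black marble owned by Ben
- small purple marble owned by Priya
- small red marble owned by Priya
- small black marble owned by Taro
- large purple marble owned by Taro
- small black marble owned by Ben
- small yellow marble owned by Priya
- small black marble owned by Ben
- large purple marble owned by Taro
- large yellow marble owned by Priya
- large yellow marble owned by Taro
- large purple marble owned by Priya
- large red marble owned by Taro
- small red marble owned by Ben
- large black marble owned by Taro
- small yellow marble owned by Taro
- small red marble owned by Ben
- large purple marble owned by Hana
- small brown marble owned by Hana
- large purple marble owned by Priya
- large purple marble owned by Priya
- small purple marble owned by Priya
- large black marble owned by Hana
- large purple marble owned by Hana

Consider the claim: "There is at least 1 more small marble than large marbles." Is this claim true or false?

|small marbles| = 21.
|large marbles| = 19.
The claim requires 21 − 19 = 2 ≥ 1, which holds.

True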